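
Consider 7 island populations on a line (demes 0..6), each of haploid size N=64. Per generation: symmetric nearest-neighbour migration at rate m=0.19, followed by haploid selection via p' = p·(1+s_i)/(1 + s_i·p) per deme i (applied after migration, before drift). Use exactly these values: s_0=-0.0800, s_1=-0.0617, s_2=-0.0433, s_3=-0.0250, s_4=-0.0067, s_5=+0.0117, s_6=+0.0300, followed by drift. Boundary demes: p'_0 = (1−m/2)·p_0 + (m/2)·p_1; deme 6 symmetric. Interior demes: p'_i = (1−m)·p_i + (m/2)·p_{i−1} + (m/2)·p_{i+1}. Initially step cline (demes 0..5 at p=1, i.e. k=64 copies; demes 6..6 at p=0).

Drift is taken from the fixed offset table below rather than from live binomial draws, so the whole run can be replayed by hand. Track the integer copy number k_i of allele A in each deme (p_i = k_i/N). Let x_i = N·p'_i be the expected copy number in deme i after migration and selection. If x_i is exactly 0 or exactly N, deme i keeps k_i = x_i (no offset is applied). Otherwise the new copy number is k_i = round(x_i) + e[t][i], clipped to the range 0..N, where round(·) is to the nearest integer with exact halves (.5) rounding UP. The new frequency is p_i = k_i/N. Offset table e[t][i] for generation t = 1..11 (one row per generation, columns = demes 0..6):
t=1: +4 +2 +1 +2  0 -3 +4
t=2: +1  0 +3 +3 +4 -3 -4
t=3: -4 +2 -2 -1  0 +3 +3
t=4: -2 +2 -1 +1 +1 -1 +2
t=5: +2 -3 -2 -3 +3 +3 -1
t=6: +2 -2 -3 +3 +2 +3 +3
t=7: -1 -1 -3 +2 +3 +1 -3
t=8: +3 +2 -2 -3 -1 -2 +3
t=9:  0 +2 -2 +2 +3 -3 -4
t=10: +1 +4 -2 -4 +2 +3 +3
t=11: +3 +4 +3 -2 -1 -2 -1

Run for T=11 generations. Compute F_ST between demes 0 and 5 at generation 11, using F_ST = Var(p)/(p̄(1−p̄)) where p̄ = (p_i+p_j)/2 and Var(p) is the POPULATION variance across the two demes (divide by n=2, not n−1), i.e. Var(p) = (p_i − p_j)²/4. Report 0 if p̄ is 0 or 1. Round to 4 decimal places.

0.1532

t=0: k=[64 64 64 64 64 64 0]
t=1: x=[64.0000 64.0000 64.0000 64.0000 64.0000 57.9837 6.2446] k=[64 64 64 64 64 55 10]
t=2: x=[64.0000 64.0000 64.0000 64.0000 63.1393 51.6960 14.6055] k=[64 64 64 64 64 49 11]
t=3: x=[64.0000 64.0000 64.0000 64.0000 62.5656 46.9608 14.9459] k=[64 64 64 64 63 50 18]
t=4: x=[64.0000 64.0000 64.0000 63.9026 61.8461 48.3330 21.4596] k=[64 64 64 64 63 47 23]
t=5: x=[64.0000 64.0000 64.0000 63.9026 61.5593 46.3889 25.7335] k=[64 64 64 61 64 49 25]
t=6: x=[64.0000 64.0000 63.7022 61.5101 62.2788 48.2833 27.7436] k=[64 64 61 64 64 51 31]
t=7: x=[64.0000 63.6963 61.4644 63.7077 62.7568 50.4596 33.3723] k=[64 63 58 64 64 51 30]
t=8: x=[63.8968 62.5313 58.8388 63.4155 62.7568 50.3652 32.4679] k=[64 64 57 60 62 48 35]
t=9: x=[64.0000 63.2918 57.7031 59.8069 60.4576 48.2336 36.6987] k=[64 64 56 62 63 45 33]
t=10: x=[64.0000 63.1907 57.0608 61.4641 61.1769 45.7223 34.6103] k=[64 64 55 57 63 49 38]
t=11: x=[64.0000 63.0896 55.7315 57.2282 61.0813 49.4164 39.4935] k=[64 64 59 55 60 47 38]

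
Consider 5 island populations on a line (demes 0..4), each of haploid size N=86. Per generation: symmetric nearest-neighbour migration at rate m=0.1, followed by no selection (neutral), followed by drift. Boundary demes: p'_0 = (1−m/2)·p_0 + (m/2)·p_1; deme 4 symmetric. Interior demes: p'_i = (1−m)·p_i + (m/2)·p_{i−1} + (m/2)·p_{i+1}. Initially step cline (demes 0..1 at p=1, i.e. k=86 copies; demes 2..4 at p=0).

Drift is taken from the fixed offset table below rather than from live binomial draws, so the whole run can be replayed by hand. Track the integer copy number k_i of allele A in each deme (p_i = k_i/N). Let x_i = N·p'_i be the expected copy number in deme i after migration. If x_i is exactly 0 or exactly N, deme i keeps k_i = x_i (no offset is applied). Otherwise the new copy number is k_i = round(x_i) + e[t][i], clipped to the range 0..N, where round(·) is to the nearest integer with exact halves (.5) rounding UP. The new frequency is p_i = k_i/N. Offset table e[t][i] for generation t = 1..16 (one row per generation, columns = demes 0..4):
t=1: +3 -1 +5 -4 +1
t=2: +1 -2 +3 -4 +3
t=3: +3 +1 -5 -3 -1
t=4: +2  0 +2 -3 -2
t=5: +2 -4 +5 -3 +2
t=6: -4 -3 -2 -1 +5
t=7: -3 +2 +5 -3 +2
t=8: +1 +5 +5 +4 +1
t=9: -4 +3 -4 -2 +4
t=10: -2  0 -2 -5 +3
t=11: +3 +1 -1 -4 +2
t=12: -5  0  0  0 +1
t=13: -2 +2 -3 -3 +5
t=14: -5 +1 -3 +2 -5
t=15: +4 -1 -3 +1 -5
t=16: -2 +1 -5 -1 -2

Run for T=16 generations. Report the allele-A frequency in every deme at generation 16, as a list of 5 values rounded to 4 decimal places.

[0.7442, 0.6977, 0.2093, 0.0814, 0.0233]

t=0: k=[86 86 0 0 0]
t=1: x=[86.0000 81.7000 4.3000 0.0000 0.0000] k=[86 81 9 0 0]
t=2: x=[85.7500 77.6500 12.1500 0.4500 0.0000] k=[86 76 15 0 0]
t=3: x=[85.5000 73.4500 17.3000 0.7500 0.0000] k=[86 74 12 0 0]
t=4: x=[85.4000 71.5000 14.5000 0.6000 0.0000] k=[86 72 17 0 0]
t=5: x=[85.3000 69.9500 18.9000 0.8500 0.0000] k=[86 66 24 0 0]
t=6: x=[85.0000 64.9000 24.9000 1.2000 0.0000] k=[81 62 23 0 0]
t=7: x=[80.0500 61.0000 23.8000 1.1500 0.0000] k=[77 63 29 0 0]
t=8: x=[76.3000 62.0000 29.2500 1.4500 0.0000] k=[77 67 34 5 0]
t=9: x=[76.5000 65.8500 34.2000 6.2000 0.2500] k=[73 69 30 4 4]
t=10: x=[72.8000 67.2500 30.6500 5.3000 4.0000] k=[71 67 29 0 7]
t=11: x=[70.8000 65.3000 29.4500 1.8000 6.6500] k=[74 66 28 0 9]
t=12: x=[73.6000 64.5000 28.5000 1.8500 8.5500] k=[69 65 29 2 10]
t=13: x=[68.8000 63.4000 29.4500 3.7500 9.6000] k=[67 65 26 1 15]
t=14: x=[66.9000 63.1500 26.7000 2.9500 14.3000] k=[62 64 24 5 9]
t=15: x=[62.1000 61.9000 25.0500 6.1500 8.8000] k=[66 61 22 7 4]
t=16: x=[65.7500 59.3000 23.2000 7.6000 4.1500] k=[64 60 18 7 2]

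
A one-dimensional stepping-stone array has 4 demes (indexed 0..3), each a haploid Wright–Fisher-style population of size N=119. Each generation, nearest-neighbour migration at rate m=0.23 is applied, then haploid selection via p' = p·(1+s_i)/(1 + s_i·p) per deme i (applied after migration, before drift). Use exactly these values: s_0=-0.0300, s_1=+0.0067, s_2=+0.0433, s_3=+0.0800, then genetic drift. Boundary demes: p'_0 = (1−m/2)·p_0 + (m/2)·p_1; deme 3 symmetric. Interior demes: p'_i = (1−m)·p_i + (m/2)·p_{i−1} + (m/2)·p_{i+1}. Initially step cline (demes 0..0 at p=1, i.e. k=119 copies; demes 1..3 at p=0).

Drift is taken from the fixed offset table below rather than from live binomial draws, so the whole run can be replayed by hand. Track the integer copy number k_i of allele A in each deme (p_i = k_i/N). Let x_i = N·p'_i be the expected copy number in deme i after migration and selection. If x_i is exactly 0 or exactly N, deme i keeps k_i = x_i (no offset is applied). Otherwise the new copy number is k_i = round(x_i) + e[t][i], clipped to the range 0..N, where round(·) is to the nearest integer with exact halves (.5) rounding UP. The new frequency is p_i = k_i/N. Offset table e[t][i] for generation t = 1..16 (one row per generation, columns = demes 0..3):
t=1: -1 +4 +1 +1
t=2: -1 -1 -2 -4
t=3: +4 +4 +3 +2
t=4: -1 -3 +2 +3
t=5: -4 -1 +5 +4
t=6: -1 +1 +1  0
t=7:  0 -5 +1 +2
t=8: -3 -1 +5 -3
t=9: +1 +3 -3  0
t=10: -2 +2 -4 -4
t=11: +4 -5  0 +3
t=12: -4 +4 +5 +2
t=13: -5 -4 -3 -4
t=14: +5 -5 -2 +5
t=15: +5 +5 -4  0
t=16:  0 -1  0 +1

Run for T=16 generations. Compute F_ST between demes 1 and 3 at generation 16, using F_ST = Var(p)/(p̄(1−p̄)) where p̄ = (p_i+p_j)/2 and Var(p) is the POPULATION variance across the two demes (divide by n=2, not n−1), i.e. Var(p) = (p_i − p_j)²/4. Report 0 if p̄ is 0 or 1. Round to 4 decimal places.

0.0008

t=0: k=[119 0 0 0]
t=1: x=[104.9418 13.7661 0.0000 0.0000] k=[104 18 0 0]
t=2: x=[93.5051 25.9553 2.1580 0.0000] k=[93 25 0 0]
t=3: x=[84.4378 30.0949 2.9964 0.0000] k=[88 34 6 0]
t=4: x=[81.0066 37.1604 8.8718 0.7449] k=[80 34 11 4]
t=5: x=[73.8598 36.8146 13.3337 5.1727] k=[70 36 18 9]
t=6: x=[65.1935 38.0125 19.7226 10.7652] k=[64 39 21 11]
t=7: x=[60.2192 39.9821 22.6882 13.0157] k=[60 35 24 15]
t=8: x=[56.2209 36.7795 25.0582 17.1331] k=[53 36 30 14]
t=9: x=[50.1591 37.4361 29.7865 16.9269] k=[51 40 27 17]
t=10: x=[48.8555 39.9470 28.2480 19.3657] k=[47 42 24 15]
t=11: x=[45.5655 40.6836 25.8832 17.1331] k=[50 36 26 20]
t=12: x=[47.5180 36.6291 27.3425 22.0387] k=[44 41 32 24]
t=13: x=[42.8166 40.4882 33.1186 26.4701] k=[38 36 30 22]
t=14: x=[36.9891 35.7067 30.7262 24.3780] k=[42 31 29 29]
t=15: x=[39.9229 32.1916 30.1747 30.7211] k=[45 37 26 31]
t=16: x=[43.2381 36.8246 28.7542 32.2004] k=[43 36 29 33]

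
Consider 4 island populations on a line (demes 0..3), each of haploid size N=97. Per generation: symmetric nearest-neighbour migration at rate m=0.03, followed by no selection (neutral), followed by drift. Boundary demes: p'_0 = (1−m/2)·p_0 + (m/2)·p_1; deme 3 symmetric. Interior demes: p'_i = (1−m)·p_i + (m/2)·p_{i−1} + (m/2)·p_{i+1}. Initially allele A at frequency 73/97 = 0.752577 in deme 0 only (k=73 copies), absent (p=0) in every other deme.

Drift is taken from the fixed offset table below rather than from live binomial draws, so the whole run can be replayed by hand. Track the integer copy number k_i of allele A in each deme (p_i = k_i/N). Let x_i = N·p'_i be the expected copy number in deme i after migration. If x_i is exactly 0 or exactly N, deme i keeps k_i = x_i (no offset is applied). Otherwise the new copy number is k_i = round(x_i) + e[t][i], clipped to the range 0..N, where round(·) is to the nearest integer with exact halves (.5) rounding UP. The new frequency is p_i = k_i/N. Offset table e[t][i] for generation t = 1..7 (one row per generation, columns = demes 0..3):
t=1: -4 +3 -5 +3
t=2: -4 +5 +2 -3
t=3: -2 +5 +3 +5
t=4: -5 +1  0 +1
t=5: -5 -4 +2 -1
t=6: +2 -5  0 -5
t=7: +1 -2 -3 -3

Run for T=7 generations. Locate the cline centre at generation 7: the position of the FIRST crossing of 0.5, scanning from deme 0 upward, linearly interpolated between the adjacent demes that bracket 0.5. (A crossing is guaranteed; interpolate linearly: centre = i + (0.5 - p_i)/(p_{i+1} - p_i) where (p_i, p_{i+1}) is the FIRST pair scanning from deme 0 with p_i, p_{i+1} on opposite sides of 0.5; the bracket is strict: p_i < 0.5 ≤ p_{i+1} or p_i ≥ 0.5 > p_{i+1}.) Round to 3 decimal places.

0.012

t=0: k=[73 0 0 0]
t=1: x=[71.9050 1.0950 0.0000 0.0000] k=[68 4 0 0]
t=2: x=[67.0400 4.9000 0.0600 0.0000] k=[63 10 2 0]
t=3: x=[62.2050 10.6750 2.0900 0.0300] k=[60 16 5 5]
t=4: x=[59.3400 16.4950 5.1650 5.0000] k=[54 17 5 6]
t=5: x=[53.4450 17.3750 5.1950 5.9850] k=[48 13 7 5]
t=6: x=[47.4750 13.4350 7.0600 5.0300] k=[49 8 7 0]
t=7: x=[48.3850 8.6000 6.9100 0.1050] k=[49 7 4 0]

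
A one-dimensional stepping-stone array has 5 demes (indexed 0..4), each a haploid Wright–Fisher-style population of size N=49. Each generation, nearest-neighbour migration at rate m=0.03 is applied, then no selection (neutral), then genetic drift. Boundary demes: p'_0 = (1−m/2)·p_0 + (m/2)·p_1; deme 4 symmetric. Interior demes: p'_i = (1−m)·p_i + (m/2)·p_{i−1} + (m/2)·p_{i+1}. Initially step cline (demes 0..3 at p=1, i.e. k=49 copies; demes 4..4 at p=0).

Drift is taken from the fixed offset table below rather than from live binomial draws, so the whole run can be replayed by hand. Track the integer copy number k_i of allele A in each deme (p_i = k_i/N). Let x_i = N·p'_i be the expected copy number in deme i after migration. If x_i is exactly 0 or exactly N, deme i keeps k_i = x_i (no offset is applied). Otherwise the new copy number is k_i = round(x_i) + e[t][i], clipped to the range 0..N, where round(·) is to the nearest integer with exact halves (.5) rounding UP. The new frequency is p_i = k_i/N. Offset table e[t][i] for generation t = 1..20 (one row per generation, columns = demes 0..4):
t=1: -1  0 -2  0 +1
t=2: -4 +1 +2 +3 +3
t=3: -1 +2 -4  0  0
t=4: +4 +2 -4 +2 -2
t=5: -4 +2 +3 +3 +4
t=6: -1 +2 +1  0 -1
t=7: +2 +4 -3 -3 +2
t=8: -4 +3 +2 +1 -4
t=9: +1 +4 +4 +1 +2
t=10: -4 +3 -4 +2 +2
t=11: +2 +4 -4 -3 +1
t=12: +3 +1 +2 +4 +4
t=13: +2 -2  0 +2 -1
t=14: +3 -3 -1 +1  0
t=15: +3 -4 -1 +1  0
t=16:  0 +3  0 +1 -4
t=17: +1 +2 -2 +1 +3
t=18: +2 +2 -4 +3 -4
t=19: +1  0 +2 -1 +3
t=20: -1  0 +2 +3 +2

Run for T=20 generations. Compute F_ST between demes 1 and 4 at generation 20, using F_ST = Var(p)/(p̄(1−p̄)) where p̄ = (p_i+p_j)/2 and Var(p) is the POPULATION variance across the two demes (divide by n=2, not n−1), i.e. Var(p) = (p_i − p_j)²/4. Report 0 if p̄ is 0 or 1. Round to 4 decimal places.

0.3314

t=0: k=[49 49 49 49 0]
t=1: x=[49.0000 49.0000 49.0000 48.2650 0.7350] k=[49 49 49 48 2]
t=2: x=[49.0000 49.0000 48.9850 47.3250 2.6900] k=[49 49 49 49 6]
t=3: x=[49.0000 49.0000 49.0000 48.3550 6.6450] k=[49 49 49 48 7]
t=4: x=[49.0000 49.0000 48.9850 47.4000 7.6150] k=[49 49 45 49 6]
t=5: x=[49.0000 48.9400 45.1200 48.2950 6.6450] k=[49 49 48 49 11]
t=6: x=[49.0000 48.9850 48.0300 48.4150 11.5700] k=[49 49 49 48 11]
t=7: x=[49.0000 49.0000 48.9850 47.4600 11.5550] k=[49 49 46 44 14]
t=8: x=[49.0000 48.9550 46.0150 43.5800 14.4500] k=[49 49 48 45 10]
t=9: x=[49.0000 48.9850 47.9700 44.5200 10.5250] k=[49 49 49 46 13]
t=10: x=[49.0000 49.0000 48.9550 45.5500 13.4950] k=[49 49 45 48 15]
t=11: x=[49.0000 48.9400 45.1050 47.4600 15.4950] k=[49 49 41 44 16]
t=12: x=[49.0000 48.8800 41.1650 43.5350 16.4200] k=[49 49 43 48 20]
t=13: x=[49.0000 48.9100 43.1650 47.5050 20.4200] k=[49 47 43 49 19]
t=14: x=[48.9700 46.9700 43.1500 48.4600 19.4500] k=[49 44 42 49 19]
t=15: x=[48.9250 44.0450 42.1350 48.4450 19.4500] k=[49 40 41 49 19]
t=16: x=[48.8650 40.1500 41.1050 48.4300 19.4500] k=[49 43 41 49 15]
t=17: x=[48.9100 43.0600 41.1500 48.3700 15.5100] k=[49 45 39 49 19]
t=18: x=[48.9400 44.9700 39.2400 48.4000 19.4500] k=[49 47 35 49 15]
t=19: x=[48.9700 46.8500 35.3900 48.2800 15.5100] k=[49 47 37 47 19]
t=20: x=[48.9700 46.8800 37.3000 46.4300 19.4200] k=[48 47 39 49 21]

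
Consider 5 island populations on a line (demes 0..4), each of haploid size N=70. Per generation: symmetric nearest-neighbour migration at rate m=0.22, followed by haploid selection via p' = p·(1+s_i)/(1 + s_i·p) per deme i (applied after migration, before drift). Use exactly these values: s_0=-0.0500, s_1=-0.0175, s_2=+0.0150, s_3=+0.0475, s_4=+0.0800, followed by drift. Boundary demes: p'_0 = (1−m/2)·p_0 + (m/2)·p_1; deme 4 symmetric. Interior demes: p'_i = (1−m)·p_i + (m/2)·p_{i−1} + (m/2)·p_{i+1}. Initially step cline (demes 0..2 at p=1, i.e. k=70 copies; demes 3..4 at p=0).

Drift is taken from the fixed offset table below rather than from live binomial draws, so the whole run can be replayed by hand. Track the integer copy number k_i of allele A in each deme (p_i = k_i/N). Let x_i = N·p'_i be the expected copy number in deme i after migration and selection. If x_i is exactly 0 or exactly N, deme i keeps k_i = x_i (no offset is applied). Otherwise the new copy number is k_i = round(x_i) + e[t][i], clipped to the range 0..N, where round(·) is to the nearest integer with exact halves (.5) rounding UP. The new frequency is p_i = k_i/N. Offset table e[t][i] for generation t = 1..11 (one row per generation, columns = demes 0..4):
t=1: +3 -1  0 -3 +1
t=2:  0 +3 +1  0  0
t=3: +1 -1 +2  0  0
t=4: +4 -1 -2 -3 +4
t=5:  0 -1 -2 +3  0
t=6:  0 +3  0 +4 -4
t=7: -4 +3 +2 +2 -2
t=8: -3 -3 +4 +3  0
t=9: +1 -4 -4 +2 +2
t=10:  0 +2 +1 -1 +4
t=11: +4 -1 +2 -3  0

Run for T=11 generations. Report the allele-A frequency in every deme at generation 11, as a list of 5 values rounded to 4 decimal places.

[0.9286, 0.8000, 0.7286, 0.4714, 0.3714]

t=0: k=[70 70 70 0 0]
t=1: x=[70.0000 70.0000 62.4014 8.0238 0.0000] k=[70 70 62 5 0]
t=2: x=[70.0000 69.1045 56.7705 11.1481 0.5936] k=[70 70 58 11 1]
t=3: x=[70.0000 68.6569 54.3318 15.6260 2.2626] k=[70 68 56 16 2]
t=4: x=[69.7685 66.8473 53.1115 19.5062 3.8078] k=[70 66 51 17 8]
t=5: x=[69.5370 64.7042 49.1287 20.4145 9.6105] k=[70 64 47 23 10]
t=6: x=[69.3056 62.6750 46.4632 24.9501 12.1852] k=[69 66 46 29 8]
t=7: x=[68.6014 64.0344 46.5627 29.3478 11.0051] k=[65 67 49 31 9]
t=8: x=[64.9864 64.7144 49.2182 31.3613 12.1747] k=[62 62 53 34 12]
t=9: x=[61.6293 60.8708 52.0991 34.4815 15.3211] k=[63 57 48 36 17]
t=10: x=[61.9830 56.4784 47.8958 36.0418 20.1770] k=[62 58 49 35 24]
t=11: x=[61.1718 57.2671 48.6714 36.1417 26.4643] k=[65 56 51 33 26]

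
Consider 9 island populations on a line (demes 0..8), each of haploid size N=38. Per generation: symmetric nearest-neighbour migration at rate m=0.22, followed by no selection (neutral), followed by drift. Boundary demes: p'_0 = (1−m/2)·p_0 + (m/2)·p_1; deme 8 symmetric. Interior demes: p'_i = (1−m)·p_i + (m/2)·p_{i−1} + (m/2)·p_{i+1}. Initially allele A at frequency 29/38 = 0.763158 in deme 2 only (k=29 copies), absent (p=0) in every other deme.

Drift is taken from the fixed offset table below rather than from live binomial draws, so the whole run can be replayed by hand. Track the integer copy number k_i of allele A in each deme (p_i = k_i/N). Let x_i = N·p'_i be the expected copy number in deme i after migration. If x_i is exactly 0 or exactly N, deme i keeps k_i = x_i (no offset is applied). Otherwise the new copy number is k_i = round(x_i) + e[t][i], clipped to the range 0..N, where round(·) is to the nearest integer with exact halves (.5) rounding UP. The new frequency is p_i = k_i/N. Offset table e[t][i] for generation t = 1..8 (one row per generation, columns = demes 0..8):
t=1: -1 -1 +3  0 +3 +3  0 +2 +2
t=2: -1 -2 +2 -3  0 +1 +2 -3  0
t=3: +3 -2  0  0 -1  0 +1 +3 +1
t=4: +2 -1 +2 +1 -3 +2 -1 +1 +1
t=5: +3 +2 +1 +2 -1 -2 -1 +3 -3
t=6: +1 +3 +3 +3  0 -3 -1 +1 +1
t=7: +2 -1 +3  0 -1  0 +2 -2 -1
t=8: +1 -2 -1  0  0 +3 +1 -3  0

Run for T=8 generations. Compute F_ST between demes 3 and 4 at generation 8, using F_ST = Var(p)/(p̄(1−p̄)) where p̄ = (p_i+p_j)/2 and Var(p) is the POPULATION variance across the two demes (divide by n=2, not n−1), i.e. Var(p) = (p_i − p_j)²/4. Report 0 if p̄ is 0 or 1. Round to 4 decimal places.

t=0: k=[0 0 29 0 0 0 0 0 0]
t=1: x=[0.0000 3.1900 22.6200 3.1900 0.0000 0.0000 0.0000 0.0000 0.0000] k=[0 2 26 3 0 0 0 0 0]
t=2: x=[0.2200 4.4200 20.8300 5.2000 0.3300 0.0000 0.0000 0.0000 0.0000] k=[0 2 23 2 0 0 0 0 0]
t=3: x=[0.2200 4.0900 18.3800 4.0900 0.2200 0.0000 0.0000 0.0000 0.0000] k=[3 2 18 4 0 0 0 0 0]
t=4: x=[2.8900 3.8700 14.7000 5.1000 0.4400 0.0000 0.0000 0.0000 0.0000] k=[5 3 17 6 0 0 0 0 0]
t=5: x=[4.7800 4.7600 14.2500 6.5500 0.6600 0.0000 0.0000 0.0000 0.0000] k=[8 7 15 9 0 0 0 0 0]
t=6: x=[7.8900 7.9900 13.4600 8.6700 0.9900 0.0000 0.0000 0.0000 0.0000] k=[9 11 16 12 1 0 0 0 0]
t=7: x=[9.2200 11.3300 15.0100 11.2300 2.1000 0.1100 0.0000 0.0000 0.0000] k=[11 10 18 11 1 0 0 0 0]
t=8: x=[10.8900 10.9900 16.3500 10.6700 1.9900 0.1100 0.0000 0.0000 0.0000] k=[12 9 15 11 2 3 0 0 0]

0.0989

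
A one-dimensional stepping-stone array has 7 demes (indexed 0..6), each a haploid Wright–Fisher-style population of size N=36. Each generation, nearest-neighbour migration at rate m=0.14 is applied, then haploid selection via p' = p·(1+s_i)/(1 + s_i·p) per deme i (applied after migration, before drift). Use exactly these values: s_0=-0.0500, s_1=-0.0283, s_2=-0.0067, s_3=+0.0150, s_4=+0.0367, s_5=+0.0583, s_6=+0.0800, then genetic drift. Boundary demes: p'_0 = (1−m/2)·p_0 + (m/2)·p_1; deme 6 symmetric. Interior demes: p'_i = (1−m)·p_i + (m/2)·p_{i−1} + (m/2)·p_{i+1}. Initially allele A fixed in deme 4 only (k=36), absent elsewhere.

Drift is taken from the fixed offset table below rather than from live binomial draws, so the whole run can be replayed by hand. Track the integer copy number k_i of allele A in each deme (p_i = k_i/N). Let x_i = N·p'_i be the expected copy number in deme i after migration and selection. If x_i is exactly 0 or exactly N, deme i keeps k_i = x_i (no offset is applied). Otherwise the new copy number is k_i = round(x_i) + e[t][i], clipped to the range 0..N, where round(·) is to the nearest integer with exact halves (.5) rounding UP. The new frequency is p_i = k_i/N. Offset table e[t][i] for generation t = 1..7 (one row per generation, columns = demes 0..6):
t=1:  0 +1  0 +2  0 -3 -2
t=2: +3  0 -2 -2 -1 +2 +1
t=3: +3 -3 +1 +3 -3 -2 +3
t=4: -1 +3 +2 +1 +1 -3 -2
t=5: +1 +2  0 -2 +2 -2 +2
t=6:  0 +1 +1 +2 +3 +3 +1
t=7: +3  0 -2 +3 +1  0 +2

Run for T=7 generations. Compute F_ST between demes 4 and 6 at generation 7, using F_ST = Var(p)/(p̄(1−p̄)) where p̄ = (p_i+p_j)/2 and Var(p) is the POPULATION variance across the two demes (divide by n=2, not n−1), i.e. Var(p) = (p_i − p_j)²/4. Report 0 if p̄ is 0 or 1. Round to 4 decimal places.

0.1852

t=0: k=[0 0 0 0 36 0 0]
t=1: x=[0.0000 0.0000 0.0000 2.5551 31.1142 2.6561 0.0000] k=[0 0 0 5 31 0 0]
t=2: x=[0.0000 0.0000 0.3477 6.5494 27.2509 2.2885 0.0000] k=[0 0 0 5 26 4 0]
t=3: x=[0.0000 0.0000 0.3477 6.1960 23.2879 5.5196 0.3022] k=[0 0 1 9 20 4 3]
t=4: x=[0.0000 0.0680 1.4804 9.3124 18.4343 5.3011 3.2931] k=[0 3 3 10 19 2 1]
t=5: x=[0.1996 2.7170 3.4689 10.2488 17.5039 3.2853 1.1529] k=[1 5 3 8 20 1 3]
t=6: x=[1.2182 4.4665 3.4689 8.5870 18.1544 2.6036 3.0693] k=[1 5 4 11 21 6 4]
t=7: x=[1.2182 4.5350 4.5333 11.3253 19.5724 7.2319 4.4304] k=[4 5 3 14 21 7 6]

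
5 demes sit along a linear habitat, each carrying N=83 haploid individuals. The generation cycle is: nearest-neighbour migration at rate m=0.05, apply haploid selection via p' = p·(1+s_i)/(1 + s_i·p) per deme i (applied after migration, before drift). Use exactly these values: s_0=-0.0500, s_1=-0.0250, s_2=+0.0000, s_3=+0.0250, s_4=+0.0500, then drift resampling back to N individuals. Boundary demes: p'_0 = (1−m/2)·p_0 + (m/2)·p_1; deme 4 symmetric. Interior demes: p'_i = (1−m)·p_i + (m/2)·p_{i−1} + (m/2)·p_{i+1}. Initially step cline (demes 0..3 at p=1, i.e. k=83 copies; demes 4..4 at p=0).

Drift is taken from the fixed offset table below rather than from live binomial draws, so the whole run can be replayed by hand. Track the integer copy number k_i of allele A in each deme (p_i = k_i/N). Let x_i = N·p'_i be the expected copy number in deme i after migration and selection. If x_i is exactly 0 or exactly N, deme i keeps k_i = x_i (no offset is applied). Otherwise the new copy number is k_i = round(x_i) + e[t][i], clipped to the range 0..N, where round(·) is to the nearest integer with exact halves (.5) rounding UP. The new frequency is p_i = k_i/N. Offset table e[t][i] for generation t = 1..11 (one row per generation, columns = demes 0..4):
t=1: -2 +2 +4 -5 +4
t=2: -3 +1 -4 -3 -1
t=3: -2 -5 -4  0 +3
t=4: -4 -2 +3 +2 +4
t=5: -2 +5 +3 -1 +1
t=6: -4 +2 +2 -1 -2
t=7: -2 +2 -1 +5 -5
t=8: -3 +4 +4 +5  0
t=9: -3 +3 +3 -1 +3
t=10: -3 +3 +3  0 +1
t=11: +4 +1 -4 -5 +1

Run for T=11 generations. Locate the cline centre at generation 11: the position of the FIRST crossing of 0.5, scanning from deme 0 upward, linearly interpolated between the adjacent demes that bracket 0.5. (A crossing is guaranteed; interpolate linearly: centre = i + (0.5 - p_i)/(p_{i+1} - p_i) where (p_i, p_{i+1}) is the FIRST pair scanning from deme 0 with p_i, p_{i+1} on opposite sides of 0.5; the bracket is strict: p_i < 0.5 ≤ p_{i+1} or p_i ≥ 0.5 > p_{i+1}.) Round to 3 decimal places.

3.716

t=0: k=[83 83 83 83 0]
t=1: x=[83.0000 83.0000 83.0000 80.9744 2.1760] k=[83 83 83 76 6]
t=2: x=[83.0000 83.0000 82.8250 74.6130 8.0997] k=[83 83 79 72 7]
t=3: x=[83.0000 82.8974 78.9250 70.8091 9.0094] k=[83 78 75 71 12]
t=4: x=[82.8684 77.9308 74.9750 69.8997 14.0348] k=[79 76 78 72 18]
t=5: x=[78.7216 75.9637 77.8000 71.0547 20.0834] k=[77 81 81 70 21]
t=6: x=[76.8126 80.8476 80.7250 69.3342 23.0279] k=[73 83 83 68 21]
t=7: x=[72.7999 82.7436 82.6250 67.5135 22.9768] k=[71 83 82 73 18]
t=8: x=[70.7749 82.6667 81.8000 72.0862 20.1090] k=[68 83 83 77 20]
t=9: x=[67.7467 82.6154 82.8500 75.8872 22.2096] k=[65 83 83 75 25]
t=10: x=[64.7296 82.5385 82.8000 74.1472 27.1334] k=[62 83 83 74 28]
t=11: x=[61.7236 82.4616 82.7750 73.2887 30.0793] k=[66 83 79 68 31]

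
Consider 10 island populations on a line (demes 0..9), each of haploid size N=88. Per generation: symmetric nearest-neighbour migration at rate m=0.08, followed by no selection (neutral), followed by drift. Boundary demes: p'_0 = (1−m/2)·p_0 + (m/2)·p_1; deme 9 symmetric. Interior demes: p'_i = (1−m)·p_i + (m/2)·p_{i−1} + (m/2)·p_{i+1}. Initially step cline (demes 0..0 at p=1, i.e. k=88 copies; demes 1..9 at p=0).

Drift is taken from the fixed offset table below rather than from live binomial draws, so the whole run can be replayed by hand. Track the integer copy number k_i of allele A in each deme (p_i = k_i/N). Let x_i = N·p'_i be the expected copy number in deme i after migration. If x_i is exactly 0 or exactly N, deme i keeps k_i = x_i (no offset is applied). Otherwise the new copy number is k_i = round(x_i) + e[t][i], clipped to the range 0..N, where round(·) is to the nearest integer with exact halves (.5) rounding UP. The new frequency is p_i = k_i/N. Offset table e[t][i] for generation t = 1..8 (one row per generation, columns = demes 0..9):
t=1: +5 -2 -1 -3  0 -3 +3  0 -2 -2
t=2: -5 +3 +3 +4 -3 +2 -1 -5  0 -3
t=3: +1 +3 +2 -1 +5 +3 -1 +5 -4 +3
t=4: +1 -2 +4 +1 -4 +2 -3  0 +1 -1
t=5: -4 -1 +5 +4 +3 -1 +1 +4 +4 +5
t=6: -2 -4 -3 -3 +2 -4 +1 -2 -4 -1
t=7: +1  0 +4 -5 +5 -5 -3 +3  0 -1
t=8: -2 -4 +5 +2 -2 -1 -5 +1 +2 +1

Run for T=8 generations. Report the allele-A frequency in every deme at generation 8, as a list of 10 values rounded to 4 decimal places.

t=0: k=[88 0 0 0 0 0 0 0 0 0]
t=1: x=[84.4800 3.5200 0.0000 0.0000 0.0000 0.0000 0.0000 0.0000 0.0000 0.0000] k=[88 2 0 0 0 0 0 0 0 0]
t=2: x=[84.5600 5.3600 0.0800 0.0000 0.0000 0.0000 0.0000 0.0000 0.0000 0.0000] k=[80 8 3 0 0 0 0 0 0 0]
t=3: x=[77.1200 10.6800 3.0800 0.1200 0.0000 0.0000 0.0000 0.0000 0.0000 0.0000] k=[78 14 5 0 0 0 0 0 0 0]
t=4: x=[75.4400 16.2000 5.1600 0.2000 0.0000 0.0000 0.0000 0.0000 0.0000 0.0000] k=[76 14 9 1 0 0 0 0 0 0]
t=5: x=[73.5200 16.2800 8.8800 1.2800 0.0400 0.0000 0.0000 0.0000 0.0000 0.0000] k=[70 15 14 5 3 0 0 0 0 0]
t=6: x=[67.8000 17.1600 13.6800 5.2800 2.9600 0.1200 0.0000 0.0000 0.0000 0.0000] k=[66 13 11 2 5 0 0 0 0 0]
t=7: x=[63.8800 15.0400 10.7200 2.4800 4.6800 0.2000 0.0000 0.0000 0.0000 0.0000] k=[65 15 15 0 10 0 0 0 0 0]
t=8: x=[63.0000 17.0000 14.4000 1.0000 9.2000 0.4000 0.0000 0.0000 0.0000 0.0000] k=[61 13 19 3 7 0 0 0 0 0]

[0.6932, 0.1477, 0.2159, 0.0341, 0.0795, 0.0000, 0.0000, 0.0000, 0.0000, 0.0000]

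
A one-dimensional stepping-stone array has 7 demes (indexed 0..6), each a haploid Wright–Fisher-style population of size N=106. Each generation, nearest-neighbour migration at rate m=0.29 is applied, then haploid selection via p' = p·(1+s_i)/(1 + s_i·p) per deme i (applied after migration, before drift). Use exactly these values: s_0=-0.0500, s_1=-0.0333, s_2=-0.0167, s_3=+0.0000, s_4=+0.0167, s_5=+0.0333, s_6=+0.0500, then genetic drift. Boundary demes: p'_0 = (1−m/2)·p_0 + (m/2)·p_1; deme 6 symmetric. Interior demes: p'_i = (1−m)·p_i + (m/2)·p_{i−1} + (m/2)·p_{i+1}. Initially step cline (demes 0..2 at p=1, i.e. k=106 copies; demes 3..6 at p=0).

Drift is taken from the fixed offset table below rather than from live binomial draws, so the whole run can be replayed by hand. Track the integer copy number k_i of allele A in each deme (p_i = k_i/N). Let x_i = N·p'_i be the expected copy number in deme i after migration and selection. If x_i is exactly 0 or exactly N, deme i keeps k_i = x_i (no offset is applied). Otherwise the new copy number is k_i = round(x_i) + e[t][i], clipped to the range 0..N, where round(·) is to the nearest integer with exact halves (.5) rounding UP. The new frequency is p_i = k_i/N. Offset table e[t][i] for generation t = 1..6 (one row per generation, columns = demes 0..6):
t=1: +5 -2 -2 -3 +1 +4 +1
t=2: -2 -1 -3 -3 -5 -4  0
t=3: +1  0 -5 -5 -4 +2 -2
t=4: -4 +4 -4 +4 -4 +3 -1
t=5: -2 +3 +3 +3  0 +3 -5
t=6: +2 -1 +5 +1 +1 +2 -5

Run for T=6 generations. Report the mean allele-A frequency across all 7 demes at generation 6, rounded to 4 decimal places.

t=0: k=[106 106 106 0 0 0 0]
t=1: x=[106.0000 106.0000 90.4074 15.3700 0.0000 0.0000 0.0000] k=[106 106 88 12 0 0 0]
t=2: x=[106.0000 103.3024 79.2546 21.2800 1.7686 0.0000 0.0000] k=[106 102 76 18 0 0 0]
t=3: x=[105.3896 98.5797 70.9661 23.8000 2.6525 0.0000 0.0000] k=[106 99 66 19 0 0 0]
t=4: x=[104.9321 94.8979 63.5421 23.0600 2.7998 0.0000 0.0000] k=[101 99 60 27 0 0 0]
t=5: x=[100.4462 93.2603 60.4330 27.8700 3.9779 0.0000 0.0000] k=[98 96 63 31 4 0 0]
t=6: x=[97.3095 91.0760 62.7144 31.7250 7.4489 0.5992 0.0000] k=[99 90 68 33 8 3 0]

0.4057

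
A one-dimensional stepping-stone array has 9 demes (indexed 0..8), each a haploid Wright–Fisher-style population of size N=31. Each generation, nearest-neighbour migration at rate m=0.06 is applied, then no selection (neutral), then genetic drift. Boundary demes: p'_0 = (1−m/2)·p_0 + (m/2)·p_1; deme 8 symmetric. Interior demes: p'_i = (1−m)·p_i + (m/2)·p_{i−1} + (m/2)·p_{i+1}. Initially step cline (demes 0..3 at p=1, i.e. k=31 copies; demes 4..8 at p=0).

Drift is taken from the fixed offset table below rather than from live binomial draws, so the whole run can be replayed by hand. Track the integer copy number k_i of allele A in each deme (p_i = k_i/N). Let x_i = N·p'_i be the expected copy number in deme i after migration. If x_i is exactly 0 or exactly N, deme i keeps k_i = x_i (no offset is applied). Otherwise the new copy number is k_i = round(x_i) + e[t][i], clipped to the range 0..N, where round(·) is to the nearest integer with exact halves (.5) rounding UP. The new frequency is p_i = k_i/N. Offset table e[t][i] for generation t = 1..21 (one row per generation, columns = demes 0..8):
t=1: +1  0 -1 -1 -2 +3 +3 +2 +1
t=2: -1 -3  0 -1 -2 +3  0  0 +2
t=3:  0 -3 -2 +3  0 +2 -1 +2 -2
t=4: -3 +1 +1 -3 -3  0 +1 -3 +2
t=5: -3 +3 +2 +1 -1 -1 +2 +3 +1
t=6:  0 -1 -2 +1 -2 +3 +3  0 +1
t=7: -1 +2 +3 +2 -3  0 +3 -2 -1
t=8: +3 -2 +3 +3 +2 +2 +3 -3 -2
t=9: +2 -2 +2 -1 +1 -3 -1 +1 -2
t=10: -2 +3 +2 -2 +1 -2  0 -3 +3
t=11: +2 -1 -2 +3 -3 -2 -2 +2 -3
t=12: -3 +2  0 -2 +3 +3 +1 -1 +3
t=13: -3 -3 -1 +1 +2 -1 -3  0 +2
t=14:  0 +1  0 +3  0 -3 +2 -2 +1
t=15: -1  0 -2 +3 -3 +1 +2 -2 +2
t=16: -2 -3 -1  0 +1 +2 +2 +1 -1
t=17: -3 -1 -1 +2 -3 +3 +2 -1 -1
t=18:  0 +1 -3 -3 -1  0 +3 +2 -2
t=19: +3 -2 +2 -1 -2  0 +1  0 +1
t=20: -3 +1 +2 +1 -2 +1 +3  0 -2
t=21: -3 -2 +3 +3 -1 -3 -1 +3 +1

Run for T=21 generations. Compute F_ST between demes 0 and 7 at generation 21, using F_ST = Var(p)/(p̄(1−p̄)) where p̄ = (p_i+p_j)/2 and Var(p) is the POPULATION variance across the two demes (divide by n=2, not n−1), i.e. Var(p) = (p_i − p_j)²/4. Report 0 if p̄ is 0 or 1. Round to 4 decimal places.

t=0: k=[31 31 31 31 0 0 0 0 0]
t=1: x=[31.0000 31.0000 31.0000 30.0700 0.9300 0.0000 0.0000 0.0000 0.0000] k=[31 31 31 29 0 0 0 0 0]
t=2: x=[31.0000 31.0000 30.9400 28.1900 0.8700 0.0000 0.0000 0.0000 0.0000] k=[31 31 31 27 0 0 0 0 0]
t=3: x=[31.0000 31.0000 30.8800 26.3100 0.8100 0.0000 0.0000 0.0000 0.0000] k=[31 31 29 29 1 0 0 0 0]
t=4: x=[31.0000 30.9400 29.0600 28.1600 1.8100 0.0300 0.0000 0.0000 0.0000] k=[31 31 30 25 0 0 0 0 0]
t=5: x=[31.0000 30.9700 29.8800 24.4000 0.7500 0.0000 0.0000 0.0000 0.0000] k=[31 31 31 25 0 0 0 0 0]
t=6: x=[31.0000 31.0000 30.8200 24.4300 0.7500 0.0000 0.0000 0.0000 0.0000] k=[31 31 29 25 0 0 0 0 0]
t=7: x=[31.0000 30.9400 28.9400 24.3700 0.7500 0.0000 0.0000 0.0000 0.0000] k=[31 31 31 26 0 0 0 0 0]
t=8: x=[31.0000 31.0000 30.8500 25.3700 0.7800 0.0000 0.0000 0.0000 0.0000] k=[31 31 31 28 3 0 0 0 0]
t=9: x=[31.0000 31.0000 30.9100 27.3400 3.6600 0.0900 0.0000 0.0000 0.0000] k=[31 31 31 26 5 0 0 0 0]
t=10: x=[31.0000 31.0000 30.8500 25.5200 5.4800 0.1500 0.0000 0.0000 0.0000] k=[31 31 31 24 6 0 0 0 0]
t=11: x=[31.0000 31.0000 30.7900 23.6700 6.3600 0.1800 0.0000 0.0000 0.0000] k=[31 31 29 27 3 0 0 0 0]
t=12: x=[31.0000 30.9400 29.0000 26.3400 3.6300 0.0900 0.0000 0.0000 0.0000] k=[31 31 29 24 7 3 0 0 0]
t=13: x=[31.0000 30.9400 28.9100 23.6400 7.3900 3.0300 0.0900 0.0000 0.0000] k=[31 28 28 25 9 2 0 0 0]
t=14: x=[30.9100 28.0900 27.9100 24.6100 9.2700 2.1500 0.0600 0.0000 0.0000] k=[31 29 28 28 9 0 2 0 0]
t=15: x=[30.9400 29.0300 28.0300 27.4300 9.3000 0.3300 1.8800 0.0600 0.0000] k=[30 29 26 30 6 1 4 0 0]
t=16: x=[29.9700 28.9400 26.2100 29.1600 6.5700 1.2400 3.7900 0.1200 0.0000] k=[28 26 25 29 8 3 6 1 0]
t=17: x=[27.9400 26.0300 25.1500 28.2500 8.4800 3.2400 5.7600 1.1200 0.0300] k=[25 25 24 30 5 6 8 0 0]
t=18: x=[25.0000 24.9700 24.2100 29.0700 5.7800 6.0300 7.7000 0.2400 0.0000] k=[25 26 21 26 5 6 11 2 0]
t=19: x=[25.0300 25.8200 21.3000 25.2200 5.6600 6.1200 10.5800 2.2100 0.0600] k=[28 24 23 24 4 6 12 2 1]
t=20: x=[27.8800 24.0900 23.0600 23.3700 4.6600 6.1200 11.5200 2.2700 1.0300] k=[25 25 25 24 3 7 15 2 0]
t=21: x=[25.0000 25.0000 24.9700 23.4000 3.7500 7.1200 14.3700 2.3300 0.0600] k=[22 23 28 26 3 4 13 5 1]

0.3058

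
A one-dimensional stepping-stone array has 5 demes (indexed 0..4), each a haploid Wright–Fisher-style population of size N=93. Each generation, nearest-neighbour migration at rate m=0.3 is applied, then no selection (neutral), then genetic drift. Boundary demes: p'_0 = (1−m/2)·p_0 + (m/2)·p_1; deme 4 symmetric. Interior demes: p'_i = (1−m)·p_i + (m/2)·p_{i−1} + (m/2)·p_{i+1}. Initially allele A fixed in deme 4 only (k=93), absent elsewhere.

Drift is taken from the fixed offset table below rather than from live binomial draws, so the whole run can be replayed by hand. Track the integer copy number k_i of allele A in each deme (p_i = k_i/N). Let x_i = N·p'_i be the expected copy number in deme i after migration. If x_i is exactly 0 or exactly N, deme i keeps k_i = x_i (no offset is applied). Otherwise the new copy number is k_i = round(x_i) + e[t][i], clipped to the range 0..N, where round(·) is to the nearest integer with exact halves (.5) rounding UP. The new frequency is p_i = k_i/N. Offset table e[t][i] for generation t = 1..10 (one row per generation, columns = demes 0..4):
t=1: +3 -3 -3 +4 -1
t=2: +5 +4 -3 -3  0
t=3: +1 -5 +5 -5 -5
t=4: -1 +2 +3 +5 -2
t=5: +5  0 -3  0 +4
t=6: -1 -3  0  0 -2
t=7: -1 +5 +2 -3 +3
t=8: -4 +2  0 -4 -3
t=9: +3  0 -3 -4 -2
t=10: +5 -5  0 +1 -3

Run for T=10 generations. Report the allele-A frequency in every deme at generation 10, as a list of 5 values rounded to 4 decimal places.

t=0: k=[0 0 0 0 93]
t=1: x=[0.0000 0.0000 0.0000 13.9500 79.0500] k=[0 0 0 18 78]
t=2: x=[0.0000 0.0000 2.7000 24.3000 69.0000] k=[0 0 0 21 69]
t=3: x=[0.0000 0.0000 3.1500 25.0500 61.8000] k=[0 0 8 20 57]
t=4: x=[0.0000 1.2000 8.6000 23.7500 51.4500] k=[0 3 12 29 49]
t=5: x=[0.4500 3.9000 13.2000 29.4500 46.0000] k=[5 4 10 29 50]
t=6: x=[4.8500 5.0500 11.9500 29.3000 46.8500] k=[4 2 12 29 45]
t=7: x=[3.7000 3.8000 13.0500 28.8500 42.6000] k=[3 9 15 26 46]
t=8: x=[3.9000 9.0000 15.7500 27.3500 43.0000] k=[0 11 16 23 40]
t=9: x=[1.6500 10.1000 16.3000 24.5000 37.4500] k=[5 10 13 21 35]
t=10: x=[5.7500 9.7000 13.7500 21.9000 32.9000] k=[11 5 14 23 30]

[0.1183, 0.0538, 0.1505, 0.2473, 0.3226]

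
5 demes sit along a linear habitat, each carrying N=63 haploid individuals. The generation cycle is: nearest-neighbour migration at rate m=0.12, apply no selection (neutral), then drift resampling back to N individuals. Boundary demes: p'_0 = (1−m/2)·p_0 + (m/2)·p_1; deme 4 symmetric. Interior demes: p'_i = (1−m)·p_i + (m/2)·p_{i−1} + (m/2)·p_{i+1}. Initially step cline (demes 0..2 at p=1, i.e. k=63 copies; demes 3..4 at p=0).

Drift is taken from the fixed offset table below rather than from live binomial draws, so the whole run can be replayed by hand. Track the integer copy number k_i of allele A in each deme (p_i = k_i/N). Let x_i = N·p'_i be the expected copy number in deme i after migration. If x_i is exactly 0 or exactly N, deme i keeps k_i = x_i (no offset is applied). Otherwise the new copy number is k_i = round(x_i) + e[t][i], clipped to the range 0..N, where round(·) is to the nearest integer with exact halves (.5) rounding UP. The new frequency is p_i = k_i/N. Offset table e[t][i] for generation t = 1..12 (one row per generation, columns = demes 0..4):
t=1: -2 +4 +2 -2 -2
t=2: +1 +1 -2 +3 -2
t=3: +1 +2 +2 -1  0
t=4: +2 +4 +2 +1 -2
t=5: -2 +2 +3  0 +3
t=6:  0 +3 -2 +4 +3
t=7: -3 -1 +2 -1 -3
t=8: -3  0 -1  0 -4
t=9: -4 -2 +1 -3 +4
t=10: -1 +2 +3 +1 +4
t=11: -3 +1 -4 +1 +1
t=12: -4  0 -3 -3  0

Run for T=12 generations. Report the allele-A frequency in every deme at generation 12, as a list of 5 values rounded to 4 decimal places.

[0.7619, 0.9206, 0.6825, 0.3333, 0.2381]

t=0: k=[63 63 63 0 0]
t=1: x=[63.0000 63.0000 59.2200 3.7800 0.0000] k=[63 63 61 2 0]
t=2: x=[63.0000 62.8800 57.5800 5.4200 0.1200] k=[63 63 56 8 0]
t=3: x=[63.0000 62.5800 53.5400 10.4000 0.4800] k=[63 63 56 9 0]
t=4: x=[63.0000 62.5800 53.6000 11.2800 0.5400] k=[63 63 56 12 0]
t=5: x=[63.0000 62.5800 53.7800 13.9200 0.7200] k=[63 63 57 14 4]
t=6: x=[63.0000 62.6400 54.7800 15.9800 4.6000] k=[63 63 53 20 8]
t=7: x=[63.0000 62.4000 51.6200 21.2600 8.7200] k=[63 61 54 20 6]
t=8: x=[62.8800 60.7000 52.3800 21.2000 6.8400] k=[60 61 51 21 3]
t=9: x=[60.0600 60.3400 49.8000 21.7200 4.0800] k=[56 58 51 19 8]
t=10: x=[56.1200 57.4600 49.5000 20.2600 8.6600] k=[55 59 53 21 13]
t=11: x=[55.2400 58.4000 51.4400 22.4400 13.4800] k=[52 59 47 23 14]
t=12: x=[52.4200 57.8600 46.2800 23.9000 14.5400] k=[48 58 43 21 15]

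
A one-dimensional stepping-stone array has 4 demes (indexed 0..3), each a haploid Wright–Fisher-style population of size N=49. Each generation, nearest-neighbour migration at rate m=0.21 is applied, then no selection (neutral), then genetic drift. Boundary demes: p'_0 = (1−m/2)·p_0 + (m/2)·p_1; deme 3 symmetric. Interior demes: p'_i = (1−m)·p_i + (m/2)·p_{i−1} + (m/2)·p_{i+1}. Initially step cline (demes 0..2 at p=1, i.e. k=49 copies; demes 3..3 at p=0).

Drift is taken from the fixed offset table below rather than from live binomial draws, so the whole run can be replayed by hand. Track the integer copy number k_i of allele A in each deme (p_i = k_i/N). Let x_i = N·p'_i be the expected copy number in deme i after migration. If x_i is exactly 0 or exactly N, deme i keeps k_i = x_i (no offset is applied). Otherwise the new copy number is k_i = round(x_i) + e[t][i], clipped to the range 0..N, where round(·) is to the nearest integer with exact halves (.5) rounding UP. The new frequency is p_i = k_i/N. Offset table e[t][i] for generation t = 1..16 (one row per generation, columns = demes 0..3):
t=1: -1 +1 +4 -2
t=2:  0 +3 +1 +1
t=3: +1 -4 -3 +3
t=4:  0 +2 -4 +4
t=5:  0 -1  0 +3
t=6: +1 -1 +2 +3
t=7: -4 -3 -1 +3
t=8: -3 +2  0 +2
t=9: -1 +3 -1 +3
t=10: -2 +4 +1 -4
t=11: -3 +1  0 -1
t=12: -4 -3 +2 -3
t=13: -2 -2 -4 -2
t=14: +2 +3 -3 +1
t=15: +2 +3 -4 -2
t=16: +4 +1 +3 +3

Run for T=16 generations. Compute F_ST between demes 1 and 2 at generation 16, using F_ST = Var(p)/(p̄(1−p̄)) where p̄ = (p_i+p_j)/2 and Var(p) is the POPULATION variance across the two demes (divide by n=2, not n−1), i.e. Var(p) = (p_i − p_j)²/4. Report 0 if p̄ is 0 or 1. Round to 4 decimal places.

0.0268

t=0: k=[49 49 49 0]
t=1: x=[49.0000 49.0000 43.8550 5.1450] k=[49 49 48 3]
t=2: x=[49.0000 48.8950 43.3800 7.7250] k=[49 49 44 9]
t=3: x=[49.0000 48.4750 40.8500 12.6750] k=[49 44 38 16]
t=4: x=[48.4750 43.8950 36.3200 18.3100] k=[48 46 32 22]
t=5: x=[47.7900 44.7400 32.4200 23.0500] k=[48 44 32 26]
t=6: x=[47.5800 43.1600 32.6300 26.6300] k=[49 42 35 30]
t=7: x=[48.2650 42.0000 35.2100 30.5250] k=[44 39 34 34]
t=8: x=[43.4750 39.0000 34.5250 34.0000] k=[40 41 35 36]
t=9: x=[40.1050 40.2650 35.7350 35.8950] k=[39 43 35 39]
t=10: x=[39.4200 41.7400 36.2600 38.5800] k=[37 46 37 35]
t=11: x=[37.9450 44.1100 37.7350 35.2100] k=[35 45 38 34]
t=12: x=[36.0500 43.2150 38.3150 34.4200] k=[32 40 40 31]
t=13: x=[32.8400 39.1600 39.0550 31.9450] k=[31 37 35 30]
t=14: x=[31.6300 36.1600 34.6850 30.5250] k=[34 39 32 32]
t=15: x=[34.5250 37.7400 32.7350 32.0000] k=[37 41 29 30]
t=16: x=[37.4200 39.3200 30.3650 29.8950] k=[41 40 33 33]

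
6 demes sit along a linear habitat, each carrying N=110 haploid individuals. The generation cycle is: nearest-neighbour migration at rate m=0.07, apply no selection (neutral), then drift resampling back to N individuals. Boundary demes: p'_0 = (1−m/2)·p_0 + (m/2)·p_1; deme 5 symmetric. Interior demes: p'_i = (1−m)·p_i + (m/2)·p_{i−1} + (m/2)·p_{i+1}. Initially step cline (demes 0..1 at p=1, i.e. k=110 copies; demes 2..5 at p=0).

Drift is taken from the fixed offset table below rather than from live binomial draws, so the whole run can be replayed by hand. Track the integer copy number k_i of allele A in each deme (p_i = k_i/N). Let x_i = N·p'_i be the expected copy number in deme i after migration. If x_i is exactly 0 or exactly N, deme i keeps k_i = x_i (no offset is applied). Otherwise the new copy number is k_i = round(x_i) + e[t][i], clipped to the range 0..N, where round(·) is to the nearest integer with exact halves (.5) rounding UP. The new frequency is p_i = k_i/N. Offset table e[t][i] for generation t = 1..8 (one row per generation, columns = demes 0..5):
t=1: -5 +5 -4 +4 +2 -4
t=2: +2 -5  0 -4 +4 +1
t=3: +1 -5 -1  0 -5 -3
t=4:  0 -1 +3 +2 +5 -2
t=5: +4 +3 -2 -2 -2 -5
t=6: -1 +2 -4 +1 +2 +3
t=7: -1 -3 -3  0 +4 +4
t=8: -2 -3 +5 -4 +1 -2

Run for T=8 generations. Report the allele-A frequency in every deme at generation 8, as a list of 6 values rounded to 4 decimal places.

[0.9364, 0.7364, 0.1545, 0.0000, 0.0455, 0.0000]

t=0: k=[110 110 0 0 0 0]
t=1: x=[110.0000 106.1500 3.8500 0.0000 0.0000 0.0000] k=[110 110 0 0 0 0]
t=2: x=[110.0000 106.1500 3.8500 0.0000 0.0000 0.0000] k=[110 101 4 0 0 0]
t=3: x=[109.6850 97.9200 7.2550 0.1400 0.0000 0.0000] k=[110 93 6 0 0 0]
t=4: x=[109.4050 90.5500 8.8350 0.2100 0.0000 0.0000] k=[109 90 12 2 0 0]
t=5: x=[108.3350 87.9350 14.3800 2.2800 0.0700 0.0000] k=[110 91 12 0 0 0]
t=6: x=[109.3350 88.9000 14.3450 0.4200 0.0000 0.0000] k=[108 91 10 1 0 0]
t=7: x=[107.4050 88.7600 12.5200 1.2800 0.0350 0.0000] k=[106 86 10 1 4 0]
t=8: x=[105.3000 84.0400 12.3450 1.4200 3.7550 0.1400] k=[103 81 17 0 5 0]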